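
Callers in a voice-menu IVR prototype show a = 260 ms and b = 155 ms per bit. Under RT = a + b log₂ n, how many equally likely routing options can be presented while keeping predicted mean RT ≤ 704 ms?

7

155·log₂ n ≤ 704 − 260 = 444, giving log₂ n ≤ 2.8645 and n ≤ 7.283. The largest whole number is 7.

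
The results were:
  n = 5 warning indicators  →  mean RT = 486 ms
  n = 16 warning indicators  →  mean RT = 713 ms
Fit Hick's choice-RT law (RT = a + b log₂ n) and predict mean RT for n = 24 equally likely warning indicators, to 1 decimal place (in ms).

RT is linear in log₂ n, so two points fix the line:
  b = (713 − 486) / (log₂ 16 − log₂ 5) = 227 / (4 − 2.3219) = 135.274 ms/bit
  a = 486 − 135.274 × 2.3219 = 171.903 ms
Then RT(24) = 171.903 + 135.274 × log₂ 24 = 171.903 + 135.274 × 4.5850 ≈ 792.130 ms.

792.1 ms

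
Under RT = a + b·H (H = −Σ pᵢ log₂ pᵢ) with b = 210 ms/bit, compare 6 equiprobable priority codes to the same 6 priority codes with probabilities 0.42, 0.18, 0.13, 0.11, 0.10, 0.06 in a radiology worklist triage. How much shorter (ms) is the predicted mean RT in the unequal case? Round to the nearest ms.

64 ms

The RT saving is b·ΔH. Equiprobable H₀ = log₂(6) = 2.5850 bits; with the given probabilities H = 2.2796 bits.
b·(H₀ − H) = 210 × (2.5850 − 2.2796) = 64.12 ms.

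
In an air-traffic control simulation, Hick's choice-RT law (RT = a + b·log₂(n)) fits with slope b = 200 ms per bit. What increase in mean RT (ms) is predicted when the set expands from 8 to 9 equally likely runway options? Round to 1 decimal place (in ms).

34.0 ms

Only the slope matters, since a is common to both: ΔRT = b·log₂(n₂/n₁).
log₂(9) − log₂(8) = 3.1699 − 3 = 0.1699.
ΔRT = 200 × 0.1699 = 33.985 ms.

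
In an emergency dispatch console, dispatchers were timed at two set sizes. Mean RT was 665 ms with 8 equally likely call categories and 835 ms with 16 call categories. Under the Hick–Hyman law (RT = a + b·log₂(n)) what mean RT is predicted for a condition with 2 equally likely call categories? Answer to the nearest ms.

325 ms

Fit slope and intercept:
  b = (835 − 665) / (log₂ 16 − log₂ 8) = 170 / (4 − 3) = 170 ms/bit
  a = 665 − 170 × 3 = 155 ms
Then RT(2) = 155 + 170 × log₂ 2 = 155 + 170 × 1 ≈ 325.000 ms.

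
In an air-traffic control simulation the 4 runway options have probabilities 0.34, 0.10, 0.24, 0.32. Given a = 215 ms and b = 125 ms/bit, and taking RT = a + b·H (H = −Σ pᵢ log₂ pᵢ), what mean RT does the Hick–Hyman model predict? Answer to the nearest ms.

H = 0.34·log₂(1/0.34) + 0.10·log₂(1/0.10) + 0.24·log₂(1/0.24) + 0.32·log₂(1/0.32) = 1.8815 bits.
RT = 215 + 125 × 1.8815 = 450.19 ms.

450 ms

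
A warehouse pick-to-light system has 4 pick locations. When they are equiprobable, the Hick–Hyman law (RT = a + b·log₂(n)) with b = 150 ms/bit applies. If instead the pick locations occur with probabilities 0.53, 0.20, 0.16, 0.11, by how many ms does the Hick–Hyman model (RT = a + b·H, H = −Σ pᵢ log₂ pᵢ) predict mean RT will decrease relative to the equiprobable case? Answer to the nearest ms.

Equiprobable entropy H₀ = log₂ 4 = 2.0000 bits.
Skewed entropy H = −Σ pᵢ log₂ pᵢ = 1.7231 bits.
ΔRT = b·(H₀ − H) = 150 × 0.2769 = 41.53 ms.

42 ms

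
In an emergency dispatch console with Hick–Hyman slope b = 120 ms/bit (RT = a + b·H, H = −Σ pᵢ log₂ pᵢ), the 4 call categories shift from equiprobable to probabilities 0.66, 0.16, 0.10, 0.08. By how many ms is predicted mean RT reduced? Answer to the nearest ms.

Equiprobable entropy H₀ = log₂ 4 = 2.0000 bits.
Skewed entropy H = −Σ pᵢ log₂ pᵢ = 1.4424 bits.
ΔRT = b·(H₀ − H) = 120 × 0.5576 = 66.92 ms.

67 ms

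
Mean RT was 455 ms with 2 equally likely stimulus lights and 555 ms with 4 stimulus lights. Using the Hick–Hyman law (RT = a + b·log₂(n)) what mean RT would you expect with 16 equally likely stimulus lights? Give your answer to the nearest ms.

Fit slope and intercept:
  b = (555 − 455) / (log₂ 4 − log₂ 2) = 100 / (2 − 1) = 100 ms/bit
  a = 455 − 100 × 1 = 355 ms
Then RT(16) = 355 + 100 × log₂ 16 = 355 + 100 × 4 ≈ 755.000 ms.

755 ms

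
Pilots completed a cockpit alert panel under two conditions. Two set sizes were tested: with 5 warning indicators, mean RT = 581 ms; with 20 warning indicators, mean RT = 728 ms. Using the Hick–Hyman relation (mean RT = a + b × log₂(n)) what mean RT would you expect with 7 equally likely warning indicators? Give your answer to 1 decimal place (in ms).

616.7 ms

Solve the two-equation system in a and b:
  b = (728 − 581) / (log₂ 20 − log₂ 5) = 147 / (4.3219 − 2.3219) = 73.500 ms/bit
  a = 581 − 73.500 × 2.3219 = 410.338 ms
Then RT(7) = 410.338 + 73.500 × log₂ 7 = 410.338 + 73.500 × 2.8074 ≈ 616.679 ms.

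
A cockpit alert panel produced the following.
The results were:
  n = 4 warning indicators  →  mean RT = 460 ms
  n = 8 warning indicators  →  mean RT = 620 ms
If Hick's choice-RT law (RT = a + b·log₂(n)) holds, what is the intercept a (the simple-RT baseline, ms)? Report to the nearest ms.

b = (RT₂ − RT₁)/(log₂ n₂ − log₂ n₁) = (620 − 460)/(3 − 2) = 160 ms/bit.
a = RT₁ − b·log₂ n₁ = 460 − 160 × 2 = 140.000 ms.

140 ms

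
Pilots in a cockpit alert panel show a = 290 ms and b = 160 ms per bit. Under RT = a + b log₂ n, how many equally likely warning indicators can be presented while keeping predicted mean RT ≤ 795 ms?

8

Information budget: (795 − 290)/160 = 3.1562 bits, so n ≤ 2^3.1562 = 8.915 → at most 8.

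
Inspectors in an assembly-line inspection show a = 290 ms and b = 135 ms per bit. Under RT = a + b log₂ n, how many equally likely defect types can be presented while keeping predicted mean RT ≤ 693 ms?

Set 290 + 135·log₂ n ≤ 693 → log₂ n ≤ (693 − 290)/135 = 2.9852.
So n ≤ 2^2.9852 = 7.918; the largest integer n is 7.

7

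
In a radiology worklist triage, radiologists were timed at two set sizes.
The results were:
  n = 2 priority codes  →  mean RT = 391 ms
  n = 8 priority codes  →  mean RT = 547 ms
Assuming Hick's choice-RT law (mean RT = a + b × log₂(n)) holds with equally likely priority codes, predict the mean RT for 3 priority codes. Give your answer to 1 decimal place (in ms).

Fit slope and intercept:
  b = (547 − 391) / (log₂ 8 − log₂ 2) = 156 / (3 − 1) = 78.000 ms/bit
  a = 391 − 78.000 × 1 = 313.000 ms
Then RT(3) = 313.000 + 78.000 × log₂ 3 = 313.000 + 78.000 × 1.5850 ≈ 436.627 ms.

436.6 ms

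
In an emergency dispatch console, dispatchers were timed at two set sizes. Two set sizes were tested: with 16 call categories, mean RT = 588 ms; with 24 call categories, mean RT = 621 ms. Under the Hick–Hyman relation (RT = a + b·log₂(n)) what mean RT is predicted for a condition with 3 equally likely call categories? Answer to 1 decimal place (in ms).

RT is linear in log₂ n, so two points fix the line:
  b = (621 − 588) / (log₂ 24 − log₂ 16) = 33 / (4.5850 − 4) = 56.414 ms/bit
  a = 588 − 56.414 × 4 = 362.345 ms
Then RT(3) = 362.345 + 56.414 × log₂ 3 = 362.345 + 56.414 × 1.5850 ≈ 451.758 ms.

451.8 ms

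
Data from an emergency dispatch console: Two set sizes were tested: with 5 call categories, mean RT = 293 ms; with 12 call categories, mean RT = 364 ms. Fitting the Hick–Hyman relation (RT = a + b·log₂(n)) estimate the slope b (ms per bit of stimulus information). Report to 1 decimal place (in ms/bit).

56.2 ms/bit

Slope: b = (364 − 293) / (log₂ 12 − log₂ 5) = 71/1.2630 = 56.214 ms/bit.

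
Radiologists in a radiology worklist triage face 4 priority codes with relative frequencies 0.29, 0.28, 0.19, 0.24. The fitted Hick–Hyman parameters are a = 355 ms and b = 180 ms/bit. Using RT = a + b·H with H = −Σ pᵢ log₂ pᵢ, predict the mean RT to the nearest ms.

Entropy contributions −pᵢ log₂ pᵢ: 0.5179, 0.5142, 0.4552, 0.4941; sum H = 1.9815 bits.
RT = a + bH = 355 + 180·1.9815 = 711.67 ms.

712 ms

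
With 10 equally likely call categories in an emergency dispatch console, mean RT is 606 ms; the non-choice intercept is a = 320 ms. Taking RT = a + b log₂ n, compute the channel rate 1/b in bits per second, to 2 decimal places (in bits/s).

b = (606 − 320)/log₂ 10 = 286/3.3219 = 86.095 ms per bit = 0.08609 s/bit; the reciprocal is 11.615 bits/s.

11.62 bits/s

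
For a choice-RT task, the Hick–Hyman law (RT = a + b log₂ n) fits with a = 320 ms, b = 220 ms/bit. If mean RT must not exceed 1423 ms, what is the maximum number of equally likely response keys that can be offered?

Set 320 + 220·log₂ n ≤ 1423 → log₂ n ≤ (1423 − 320)/220 = 5.0136.
So n ≤ 2^5.0136 = 32.304; the largest integer n is 32.

32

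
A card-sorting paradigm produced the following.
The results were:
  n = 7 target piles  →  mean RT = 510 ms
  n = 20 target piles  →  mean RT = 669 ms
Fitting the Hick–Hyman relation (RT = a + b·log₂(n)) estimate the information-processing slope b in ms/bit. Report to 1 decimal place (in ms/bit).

The slope on a log₂ axis is (669 − 510) / (4.3219 − 2.8074) = 104.980 ms/bit.

105.0 ms/bit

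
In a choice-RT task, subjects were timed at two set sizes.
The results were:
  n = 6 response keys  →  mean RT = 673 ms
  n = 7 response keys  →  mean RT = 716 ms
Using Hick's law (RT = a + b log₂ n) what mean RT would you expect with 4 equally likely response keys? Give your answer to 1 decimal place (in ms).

With log₂ n on the abscissa the relation is linear; from the two conditions:
  b = (716 − 673) / (log₂ 7 − log₂ 6) = 43 / (2.8074 − 2.5850) = 193.352 ms/bit
  a = 673 − 193.352 × 2.5850 = 173.193 ms
Then RT(4) = 173.193 + 193.352 × log₂ 4 = 173.193 + 193.352 × 2 ≈ 559.896 ms.

559.9 ms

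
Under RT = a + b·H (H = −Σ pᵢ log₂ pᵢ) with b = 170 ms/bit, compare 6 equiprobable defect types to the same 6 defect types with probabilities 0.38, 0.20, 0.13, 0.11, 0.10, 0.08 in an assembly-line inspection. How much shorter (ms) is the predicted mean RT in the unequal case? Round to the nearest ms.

40 ms

The RT saving is b·ΔH. Equiprobable H₀ = log₂(6) = 2.5850 bits; with the given probabilities H = 2.3515 bits.
b·(H₀ − H) = 170 × (2.5850 − 2.3515) = 39.69 ms.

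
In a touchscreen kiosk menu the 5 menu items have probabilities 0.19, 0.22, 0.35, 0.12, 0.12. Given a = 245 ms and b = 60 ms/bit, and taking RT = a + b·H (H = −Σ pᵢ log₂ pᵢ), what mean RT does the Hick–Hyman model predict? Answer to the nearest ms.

377 ms

H = 0.19·log₂(1/0.19) + 0.22·log₂(1/0.22) + 0.35·log₂(1/0.35) + 0.12·log₂(1/0.12) + 0.12·log₂(1/0.12) = 2.2000 bits.
RT = 245 + 60 × 2.2000 = 377.00 ms.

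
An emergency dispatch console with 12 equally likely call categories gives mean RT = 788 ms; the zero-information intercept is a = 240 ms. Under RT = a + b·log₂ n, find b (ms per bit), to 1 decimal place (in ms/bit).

152.9 ms/bit

log₂(12) = 3.5850 bits.
b = (RT − a)/log₂ n = (788 − 240) / 3.5850 = 152.861 ms/bit.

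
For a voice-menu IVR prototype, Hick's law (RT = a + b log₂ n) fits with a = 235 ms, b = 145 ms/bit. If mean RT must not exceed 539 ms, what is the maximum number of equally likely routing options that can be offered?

4

Information budget: (539 − 235)/145 = 2.0966 bits, so n ≤ 2^2.0966 = 4.277 → at most 4.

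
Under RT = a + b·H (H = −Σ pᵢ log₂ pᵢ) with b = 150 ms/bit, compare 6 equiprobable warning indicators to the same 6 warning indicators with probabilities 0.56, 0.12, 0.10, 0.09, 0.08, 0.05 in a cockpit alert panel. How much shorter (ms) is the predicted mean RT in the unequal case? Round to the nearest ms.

The RT saving is b·ΔH. Equiprobable H₀ = log₂(6) = 2.5850 bits; with the given probabilities H = 1.9880 bits.
b·(H₀ − H) = 150 × (2.5850 − 1.9880) = 89.55 ms.

90 ms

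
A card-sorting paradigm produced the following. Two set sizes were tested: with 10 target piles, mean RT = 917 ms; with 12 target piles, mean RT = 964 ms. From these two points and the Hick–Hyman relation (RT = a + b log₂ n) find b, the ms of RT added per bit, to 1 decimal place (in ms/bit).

178.7 ms/bit

b = (RT₂ − RT₁)/(log₂ n₂ − log₂ n₁) = (964 − 917)/(3.5850 − 3.3219) = 178.684 ms/bit.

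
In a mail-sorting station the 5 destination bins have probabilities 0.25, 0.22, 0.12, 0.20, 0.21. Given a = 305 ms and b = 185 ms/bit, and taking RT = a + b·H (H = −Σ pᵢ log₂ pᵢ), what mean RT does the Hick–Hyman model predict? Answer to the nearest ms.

H = 0.25·log₂(1/0.25) + 0.22·log₂(1/0.22) + 0.12·log₂(1/0.12) + 0.20·log₂(1/0.20) + 0.21·log₂(1/0.21) = 2.2848 bits.
RT = 305 + 185 × 2.2848 = 727.70 ms.

728 ms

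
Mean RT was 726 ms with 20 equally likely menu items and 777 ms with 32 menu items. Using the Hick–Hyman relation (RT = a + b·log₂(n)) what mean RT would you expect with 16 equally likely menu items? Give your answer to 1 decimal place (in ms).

With log₂ n on the abscissa the relation is linear; from the two conditions:
  b = (777 − 726) / (log₂ 32 − log₂ 20) = 51 / (5 − 4.3219) = 75.213 ms/bit
  a = 726 − 75.213 × 4.3219 = 400.934 ms
Then RT(16) = 400.934 + 75.213 × log₂ 16 = 400.934 + 75.213 × 4 ≈ 701.787 ms.

701.8 ms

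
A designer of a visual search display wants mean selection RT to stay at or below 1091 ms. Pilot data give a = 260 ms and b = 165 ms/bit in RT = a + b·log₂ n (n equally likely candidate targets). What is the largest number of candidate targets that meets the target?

165·log₂ n ≤ 1091 − 260 = 831, giving log₂ n ≤ 5.0364 and n ≤ 32.817. The largest whole number is 32.

32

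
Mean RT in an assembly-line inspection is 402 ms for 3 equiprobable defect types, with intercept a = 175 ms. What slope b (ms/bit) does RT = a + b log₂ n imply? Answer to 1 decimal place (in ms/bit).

143.2 ms/bit

log₂(3) = 1.5850 bits.
b = (RT − a)/log₂ n = (402 − 175) / 1.5850 = 143.221 ms/bit.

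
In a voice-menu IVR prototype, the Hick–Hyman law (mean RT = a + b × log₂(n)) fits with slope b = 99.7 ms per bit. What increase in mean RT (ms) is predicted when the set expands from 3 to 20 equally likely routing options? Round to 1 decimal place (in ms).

272.9 ms

ΔRT = (a + b log₂ n₂) − (a + b log₂ n₁) = b·(log₂ n₂ − log₂ n₁).
log₂(20) − log₂(3) = 4.3219 − 1.5850 = 2.7370.
ΔRT = 99.7 × 2.7370 = 272.875 ms.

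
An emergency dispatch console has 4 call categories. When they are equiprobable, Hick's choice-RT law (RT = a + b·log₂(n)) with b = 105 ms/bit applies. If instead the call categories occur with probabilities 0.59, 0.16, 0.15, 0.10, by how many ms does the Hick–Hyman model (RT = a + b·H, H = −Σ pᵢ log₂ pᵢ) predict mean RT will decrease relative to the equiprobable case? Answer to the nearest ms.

The RT saving is b·ΔH. Equiprobable H₀ = log₂(4) = 2.0000 bits; with the given probabilities H = 1.6149 bits.
b·(H₀ − H) = 105 × (2.0000 − 1.6149) = 40.44 ms.

40 ms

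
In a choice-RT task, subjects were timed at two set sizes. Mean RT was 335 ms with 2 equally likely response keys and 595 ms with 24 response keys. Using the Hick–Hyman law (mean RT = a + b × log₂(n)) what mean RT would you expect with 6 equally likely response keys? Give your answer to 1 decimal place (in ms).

RT is linear in log₂ n, so two points fix the line:
  b = (595 − 335) / (log₂ 24 − log₂ 2) = 260 / (4.5850 − 1) = 72.525 ms/bit
  a = 335 − 72.525 × 1 = 262.475 ms
Then RT(6) = 262.475 + 72.525 × log₂ 6 = 262.475 + 72.525 × 2.5850 ≈ 449.950 ms.

449.9 ms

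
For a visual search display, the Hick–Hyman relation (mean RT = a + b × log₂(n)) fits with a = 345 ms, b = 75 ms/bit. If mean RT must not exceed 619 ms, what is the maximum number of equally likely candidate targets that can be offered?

12

Information budget: (619 − 345)/75 = 3.6533 bits, so n ≤ 2^3.6533 = 12.582 → at most 12.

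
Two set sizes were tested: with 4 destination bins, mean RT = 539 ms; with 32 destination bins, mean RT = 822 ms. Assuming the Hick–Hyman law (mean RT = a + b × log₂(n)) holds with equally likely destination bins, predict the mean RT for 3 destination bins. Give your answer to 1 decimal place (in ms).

499.8 ms

Solve the two-equation system in a and b:
  b = (822 − 539) / (log₂ 32 − log₂ 4) = 283 / (5 − 2) = 94.333 ms/bit
  a = 539 − 94.333 × 2 = 350.333 ms
Then RT(3) = 350.333 + 94.333 × log₂ 3 = 350.333 + 94.333 × 1.5850 ≈ 499.848 ms.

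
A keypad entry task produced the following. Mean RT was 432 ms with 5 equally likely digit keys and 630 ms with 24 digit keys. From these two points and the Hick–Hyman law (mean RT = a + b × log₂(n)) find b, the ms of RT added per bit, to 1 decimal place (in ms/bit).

87.5 ms/bit

b = (RT₂ − RT₁)/(log₂ n₂ − log₂ n₁) = (630 − 432)/(4.5850 − 2.3219) = 87.493 ms/bit.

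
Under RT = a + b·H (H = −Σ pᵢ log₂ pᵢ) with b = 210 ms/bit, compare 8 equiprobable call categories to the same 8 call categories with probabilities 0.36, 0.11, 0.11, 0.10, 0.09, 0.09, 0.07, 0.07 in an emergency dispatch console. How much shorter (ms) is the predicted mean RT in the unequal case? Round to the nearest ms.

The RT saving is b·ΔH. Equiprobable H₀ = log₂(8) = 3.0000 bits; with the given probabilities H = 2.7258 bits.
b·(H₀ − H) = 210 × (3.0000 − 2.7258) = 57.58 ms.

58 ms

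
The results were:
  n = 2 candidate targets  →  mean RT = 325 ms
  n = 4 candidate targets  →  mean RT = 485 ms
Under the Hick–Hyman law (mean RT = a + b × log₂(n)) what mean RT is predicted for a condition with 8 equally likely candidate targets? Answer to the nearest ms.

Fit slope and intercept:
  b = (485 − 325) / (log₂ 4 − log₂ 2) = 160 / (2 − 1) = 160 ms/bit
  a = 325 − 160 × 1 = 165 ms
Then RT(8) = 165 + 160 × log₂ 8 = 165 + 160 × 3 ≈ 645.000 ms.

645 ms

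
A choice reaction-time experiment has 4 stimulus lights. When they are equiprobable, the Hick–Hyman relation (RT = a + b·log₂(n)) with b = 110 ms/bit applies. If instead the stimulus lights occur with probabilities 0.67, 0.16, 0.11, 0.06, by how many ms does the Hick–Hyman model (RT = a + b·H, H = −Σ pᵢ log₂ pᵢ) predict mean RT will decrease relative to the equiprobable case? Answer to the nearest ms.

Equiprobable entropy H₀ = log₂ 4 = 2.0000 bits.
Skewed entropy H = −Σ pᵢ log₂ pᵢ = 1.4039 bits.
ΔRT = b·(H₀ − H) = 110 × 0.5961 = 65.57 ms.

66 ms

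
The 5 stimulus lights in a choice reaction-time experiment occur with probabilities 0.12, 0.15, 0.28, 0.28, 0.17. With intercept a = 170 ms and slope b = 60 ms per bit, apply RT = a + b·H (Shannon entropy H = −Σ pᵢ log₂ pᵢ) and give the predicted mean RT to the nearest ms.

304 ms

Entropy contributions −pᵢ log₂ pᵢ: 0.3671, 0.4105, 0.5142, 0.5142, 0.4346; sum H = 2.2406 bits.
RT = a + bH = 170 + 60·2.2406 = 304.44 ms.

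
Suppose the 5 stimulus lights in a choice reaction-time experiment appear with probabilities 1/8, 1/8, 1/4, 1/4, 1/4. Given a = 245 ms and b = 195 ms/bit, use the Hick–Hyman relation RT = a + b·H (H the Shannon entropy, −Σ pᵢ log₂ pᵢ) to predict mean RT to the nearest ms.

684 ms

Each term −pᵢ log₂ pᵢ: 0.125·3 + 0.125·3 + 0.25·2 + 0.25·2 + 0.25·2; summed, H = 2.250 bits.
Mean RT = a + bH = 245 + 195·2.250 = 683.75 ms.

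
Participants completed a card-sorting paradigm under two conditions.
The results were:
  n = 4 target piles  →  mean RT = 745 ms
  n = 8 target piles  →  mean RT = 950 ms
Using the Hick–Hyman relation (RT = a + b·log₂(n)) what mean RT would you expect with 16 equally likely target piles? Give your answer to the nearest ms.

1155 ms

RT is linear in log₂ n, so two points fix the line:
  b = (950 − 745) / (log₂ 8 − log₂ 4) = 205 / (3 − 2) = 205 ms/bit
  a = 745 − 205 × 2 = 335 ms
Then RT(16) = 335 + 205 × log₂ 16 = 335 + 205 × 4 ≈ 1155.000 ms.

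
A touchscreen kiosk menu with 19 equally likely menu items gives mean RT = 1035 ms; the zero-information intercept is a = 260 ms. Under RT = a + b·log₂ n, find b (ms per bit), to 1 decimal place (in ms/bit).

log₂(19) = 4.2479 bits.
b = (RT − a)/log₂ n = (1035 − 260) / 4.2479 = 182.442 ms/bit.

182.4 ms/bit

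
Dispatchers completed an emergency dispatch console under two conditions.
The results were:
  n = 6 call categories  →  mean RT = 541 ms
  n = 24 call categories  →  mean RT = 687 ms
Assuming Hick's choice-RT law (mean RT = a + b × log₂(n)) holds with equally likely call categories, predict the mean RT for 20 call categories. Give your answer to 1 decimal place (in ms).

667.8 ms

Solve the two-equation system in a and b:
  b = (687 − 541) / (log₂ 24 − log₂ 6) = 146 / (4.5850 − 2.5850) = 73.000 ms/bit
  a = 541 − 73.000 × 2.5850 = 352.298 ms
Then RT(20) = 352.298 + 73.000 × log₂ 20 = 352.298 + 73.000 × 4.3219 ≈ 667.798 ms.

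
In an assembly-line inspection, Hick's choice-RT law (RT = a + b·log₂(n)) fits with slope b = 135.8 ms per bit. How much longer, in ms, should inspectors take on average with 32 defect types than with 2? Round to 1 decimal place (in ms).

Only the slope matters, since a is common to both: ΔRT = b·log₂(n₂/n₁).
log₂(32) − log₂(2) = log₂(32/2) = log₂(16) = 4.
ΔRT = 135.8 × 4.0000 = 543.200 ms.

543.2 ms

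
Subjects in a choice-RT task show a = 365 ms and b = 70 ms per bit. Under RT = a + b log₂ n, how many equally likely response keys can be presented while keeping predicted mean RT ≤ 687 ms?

24

70·log₂ n ≤ 687 − 365 = 322, giving log₂ n ≤ 4.6000 and n ≤ 24.251. The largest whole number is 24.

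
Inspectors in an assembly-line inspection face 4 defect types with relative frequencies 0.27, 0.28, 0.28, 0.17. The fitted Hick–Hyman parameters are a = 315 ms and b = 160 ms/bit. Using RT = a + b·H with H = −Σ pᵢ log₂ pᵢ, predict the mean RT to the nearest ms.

631 ms

H = 0.27·log₂(1/0.27) + 0.28·log₂(1/0.28) + 0.28·log₂(1/0.28) + 0.17·log₂(1/0.17) = 1.9730 bits.
RT = 315 + 160 × 1.9730 = 630.69 ms.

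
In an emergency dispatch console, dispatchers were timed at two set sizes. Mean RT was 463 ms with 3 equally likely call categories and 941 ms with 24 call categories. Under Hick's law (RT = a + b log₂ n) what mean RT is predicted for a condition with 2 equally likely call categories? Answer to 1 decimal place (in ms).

RT is linear in log₂ n, so two points fix the line:
  b = (941 − 463) / (log₂ 24 − log₂ 3) = 478 / (4.5850 − 1.5850) = 159.333 ms/bit
  a = 463 − 159.333 × 1.5850 = 210.463 ms
Then RT(2) = 210.463 + 159.333 × log₂ 2 = 210.463 + 159.333 × 1 ≈ 369.796 ms.

369.8 ms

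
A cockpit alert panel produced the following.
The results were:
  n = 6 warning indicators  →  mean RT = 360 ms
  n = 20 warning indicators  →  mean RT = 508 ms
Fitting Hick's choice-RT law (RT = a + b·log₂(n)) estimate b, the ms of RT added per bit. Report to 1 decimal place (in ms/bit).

85.2 ms/bit

Slope: b = (508 − 360) / (log₂ 20 − log₂ 6) = 148/1.7370 = 85.206 ms/bit.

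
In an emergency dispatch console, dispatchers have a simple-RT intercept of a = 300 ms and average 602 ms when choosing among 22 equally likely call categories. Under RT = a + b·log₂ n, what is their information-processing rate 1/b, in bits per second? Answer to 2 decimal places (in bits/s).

b = (602 − 300)/log₂ 22 = 302/4.4594 = 67.722 ms per bit = 0.06772 s/bit; the reciprocal is 14.766 bits/s.

14.77 bits/s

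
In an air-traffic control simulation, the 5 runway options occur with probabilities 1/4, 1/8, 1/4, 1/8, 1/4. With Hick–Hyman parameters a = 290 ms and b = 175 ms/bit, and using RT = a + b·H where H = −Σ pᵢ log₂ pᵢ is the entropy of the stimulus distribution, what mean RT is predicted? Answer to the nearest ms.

Each term −pᵢ log₂ pᵢ: 0.25·2 + 0.125·3 + 0.25·2 + 0.125·3 + 0.25·2; summed, H = 2.250 bits.
Mean RT = a + bH = 290 + 175·2.250 = 683.75 ms.

684 ms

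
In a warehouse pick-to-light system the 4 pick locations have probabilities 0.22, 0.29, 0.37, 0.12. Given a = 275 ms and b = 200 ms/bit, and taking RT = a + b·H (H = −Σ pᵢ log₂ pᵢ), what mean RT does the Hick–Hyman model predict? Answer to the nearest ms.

654 ms

H = 0.22·log₂(1/0.22) + 0.29·log₂(1/0.29) + 0.37·log₂(1/0.37) + 0.12·log₂(1/0.12) = 1.8963 bits.
RT = 275 + 200 × 1.8963 = 654.25 ms.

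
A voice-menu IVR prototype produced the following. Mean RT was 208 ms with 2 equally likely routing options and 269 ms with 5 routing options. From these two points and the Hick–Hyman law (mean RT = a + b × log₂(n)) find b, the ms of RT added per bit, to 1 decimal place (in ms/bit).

46.1 ms/bit

Slope: b = (269 − 208) / (log₂ 5 − log₂ 2) = 61/1.3219 = 46.145 ms/bit.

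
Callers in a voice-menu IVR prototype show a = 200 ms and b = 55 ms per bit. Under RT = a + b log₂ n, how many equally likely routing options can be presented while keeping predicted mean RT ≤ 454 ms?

Information budget: (454 − 200)/55 = 4.6182 bits, so n ≤ 2^4.6182 = 24.559 → at most 24.

24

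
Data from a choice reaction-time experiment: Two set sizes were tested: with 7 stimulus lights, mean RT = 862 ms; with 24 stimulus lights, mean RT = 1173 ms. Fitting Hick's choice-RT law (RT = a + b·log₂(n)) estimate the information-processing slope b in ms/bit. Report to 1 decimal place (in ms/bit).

The slope on a log₂ axis is (1173 − 862) / (4.5850 − 2.8074) = 174.954 ms/bit.

175.0 ms/bit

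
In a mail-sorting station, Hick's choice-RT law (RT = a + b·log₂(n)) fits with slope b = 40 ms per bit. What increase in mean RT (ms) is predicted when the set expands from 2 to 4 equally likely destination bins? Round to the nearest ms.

40 ms

Only the slope matters, since a is common to both: ΔRT = b·log₂(n₂/n₁).
log₂(4) − log₂(2) = log₂(4/2) = log₂(2) = 1.
ΔRT = 40 × 1.0000 = 40.000 ms.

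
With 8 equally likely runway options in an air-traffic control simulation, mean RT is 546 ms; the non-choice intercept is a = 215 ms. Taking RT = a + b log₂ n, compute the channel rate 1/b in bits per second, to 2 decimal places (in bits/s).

b = (546 − 215)/log₂ 8 = 331/3 = 110.333 ms per bit = 0.11033 s/bit; the reciprocal is 9.063 bits/s.

9.06 bits/s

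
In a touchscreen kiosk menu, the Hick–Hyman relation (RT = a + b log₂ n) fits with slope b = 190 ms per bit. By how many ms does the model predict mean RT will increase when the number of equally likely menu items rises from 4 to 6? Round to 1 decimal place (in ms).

111.1 ms

ΔRT = (a + b log₂ n₂) − (a + b log₂ n₁) = b·(log₂ n₂ − log₂ n₁).
log₂(6) − log₂(4) = 2.5850 − 2 = 0.5850.
ΔRT = 190 × 0.5850 = 111.143 ms.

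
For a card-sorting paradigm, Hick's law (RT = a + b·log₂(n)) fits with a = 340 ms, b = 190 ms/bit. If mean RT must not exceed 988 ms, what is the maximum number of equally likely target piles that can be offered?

190·log₂ n ≤ 988 − 340 = 648, giving log₂ n ≤ 3.4105 and n ≤ 10.633. The largest whole number is 10.

10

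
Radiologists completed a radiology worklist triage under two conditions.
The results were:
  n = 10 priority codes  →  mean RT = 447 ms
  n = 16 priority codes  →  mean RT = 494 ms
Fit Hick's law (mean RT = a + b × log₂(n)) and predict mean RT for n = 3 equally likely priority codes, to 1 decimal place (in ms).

326.6 ms

Fit slope and intercept:
  b = (494 − 447) / (log₂ 16 − log₂ 10) = 47 / (4 − 3.3219) = 69.314 ms/bit
  a = 447 − 69.314 × 3.3219 = 216.743 ms
Then RT(3) = 216.743 + 69.314 × log₂ 3 = 216.743 + 69.314 × 1.5850 ≈ 326.604 ms.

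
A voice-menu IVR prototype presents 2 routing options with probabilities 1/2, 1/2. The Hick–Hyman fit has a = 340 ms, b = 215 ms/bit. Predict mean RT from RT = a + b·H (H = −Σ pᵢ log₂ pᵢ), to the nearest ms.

H = −Σ pᵢ log₂ pᵢ = 0.5·1 + 0.5·1 = 1.000 bits.
RT = 340 + 215 × 1.000 = 555.00 ms.

555 ms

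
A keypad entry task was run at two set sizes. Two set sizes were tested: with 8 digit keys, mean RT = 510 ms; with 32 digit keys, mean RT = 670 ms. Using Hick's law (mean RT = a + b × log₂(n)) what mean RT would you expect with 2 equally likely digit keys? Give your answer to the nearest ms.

350 ms

RT is linear in log₂ n, so two points fix the line:
  b = (670 − 510) / (log₂ 32 − log₂ 8) = 160 / (5 − 3) = 80 ms/bit
  a = 510 − 80 × 3 = 270 ms
Then RT(2) = 270 + 80 × log₂ 2 = 270 + 80 × 1 ≈ 350.000 ms.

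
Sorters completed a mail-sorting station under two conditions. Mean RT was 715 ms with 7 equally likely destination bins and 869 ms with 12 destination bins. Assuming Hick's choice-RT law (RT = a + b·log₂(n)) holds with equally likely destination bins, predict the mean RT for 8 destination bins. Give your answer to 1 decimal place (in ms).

RT is linear in log₂ n, so two points fix the line:
  b = (869 − 715) / (log₂ 12 − log₂ 7) = 154 / (3.5850 − 2.8074) = 198.043 ms/bit
  a = 715 − 198.043 × 2.8074 = 159.022 ms
Then RT(8) = 159.022 + 198.043 × log₂ 8 = 159.022 + 198.043 × 3 ≈ 753.152 ms.

753.2 ms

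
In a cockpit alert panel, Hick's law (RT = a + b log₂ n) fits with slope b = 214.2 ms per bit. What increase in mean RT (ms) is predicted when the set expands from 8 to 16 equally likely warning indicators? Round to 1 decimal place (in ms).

ΔRT = (a + b log₂ n₂) − (a + b log₂ n₁) = b·(log₂ n₂ − log₂ n₁).
log₂(16) − log₂(8) = log₂(16/8) = log₂(2) = 1.
ΔRT = 214.2 × 1.0000 = 214.200 ms.

214.2 ms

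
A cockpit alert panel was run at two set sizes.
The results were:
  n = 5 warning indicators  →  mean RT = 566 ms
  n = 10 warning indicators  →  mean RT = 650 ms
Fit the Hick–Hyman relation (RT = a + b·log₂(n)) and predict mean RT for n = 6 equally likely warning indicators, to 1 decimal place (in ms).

RT is linear in log₂ n, so two points fix the line:
  b = (650 − 566) / (log₂ 10 − log₂ 5) = 84 / (3.3219 − 2.3219) = 84.000 ms/bit
  a = 566 − 84.000 × 2.3219 = 370.958 ms
Then RT(6) = 370.958 + 84.000 × log₂ 6 = 370.958 + 84.000 × 2.5850 ≈ 588.095 ms.

588.1 ms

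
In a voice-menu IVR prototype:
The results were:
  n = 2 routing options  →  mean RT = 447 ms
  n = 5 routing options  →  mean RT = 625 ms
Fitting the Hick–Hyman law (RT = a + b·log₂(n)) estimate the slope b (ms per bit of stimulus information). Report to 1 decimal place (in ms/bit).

The slope on a log₂ axis is (625 − 447) / (2.3219 − 1) = 134.652 ms/bit.

134.7 ms/bit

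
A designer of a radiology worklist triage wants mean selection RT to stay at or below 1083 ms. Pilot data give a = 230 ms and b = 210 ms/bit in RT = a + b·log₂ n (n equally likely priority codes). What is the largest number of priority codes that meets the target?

Set 230 + 210·log₂ n ≤ 1083 → log₂ n ≤ (1083 − 230)/210 = 4.0619.
So n ≤ 2^4.0619 = 16.701; the largest integer n is 16.

16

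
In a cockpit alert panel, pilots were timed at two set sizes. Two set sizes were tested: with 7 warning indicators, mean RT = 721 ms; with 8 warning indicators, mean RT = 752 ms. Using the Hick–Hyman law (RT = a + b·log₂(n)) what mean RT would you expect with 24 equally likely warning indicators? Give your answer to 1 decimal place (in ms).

Solve the two-equation system in a and b:
  b = (752 − 721) / (log₂ 8 − log₂ 7) = 31 / (3 − 2.8074) = 160.918 ms/bit
  a = 721 − 160.918 × 2.8074 = 269.247 ms
Then RT(24) = 269.247 + 160.918 × log₂ 24 = 269.247 + 160.918 × 4.5850 ≈ 1007.048 ms.

1007.0 ms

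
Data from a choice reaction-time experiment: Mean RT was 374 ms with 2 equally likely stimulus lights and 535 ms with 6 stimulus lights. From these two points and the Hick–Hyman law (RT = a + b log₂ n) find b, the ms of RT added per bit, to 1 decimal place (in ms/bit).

101.6 ms/bit

b = (RT₂ − RT₁)/(log₂ n₂ − log₂ n₁) = (535 − 374)/(2.5850 − 1) = 101.580 ms/bit.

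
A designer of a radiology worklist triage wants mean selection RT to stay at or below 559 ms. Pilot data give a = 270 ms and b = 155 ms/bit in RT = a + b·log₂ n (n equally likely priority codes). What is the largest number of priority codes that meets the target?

3

155·log₂ n ≤ 559 − 270 = 289, giving log₂ n ≤ 1.8645 and n ≤ 3.641. The largest whole number is 3.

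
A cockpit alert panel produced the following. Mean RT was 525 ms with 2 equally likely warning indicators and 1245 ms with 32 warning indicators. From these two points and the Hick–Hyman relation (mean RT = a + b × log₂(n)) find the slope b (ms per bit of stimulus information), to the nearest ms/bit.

180 ms/bit

Slope: b = (1245 − 525) / (log₂ 32 − log₂ 2) = 720/4.0000 = 180 ms/bit.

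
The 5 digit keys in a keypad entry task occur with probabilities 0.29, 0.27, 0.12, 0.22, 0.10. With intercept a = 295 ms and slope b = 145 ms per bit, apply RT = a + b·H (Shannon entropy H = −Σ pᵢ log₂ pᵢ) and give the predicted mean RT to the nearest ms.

H = 0.29·log₂(1/0.29) + 0.27·log₂(1/0.27) + 0.12·log₂(1/0.12) + 0.22·log₂(1/0.22) + 0.10·log₂(1/0.10) = 2.2078 bits.
RT = 295 + 145 × 2.2078 = 615.13 ms.

615 ms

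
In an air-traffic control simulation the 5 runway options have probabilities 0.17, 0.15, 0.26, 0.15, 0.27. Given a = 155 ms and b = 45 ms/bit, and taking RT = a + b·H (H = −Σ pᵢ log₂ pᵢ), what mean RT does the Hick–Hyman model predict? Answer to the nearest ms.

257 ms

H = 0.17·log₂(1/0.17) + 0.15·log₂(1/0.15) + 0.26·log₂(1/0.26) + 0.15·log₂(1/0.15) + 0.27·log₂(1/0.27) = 2.2710 bits.
RT = 155 + 45 × 2.2710 = 257.19 ms.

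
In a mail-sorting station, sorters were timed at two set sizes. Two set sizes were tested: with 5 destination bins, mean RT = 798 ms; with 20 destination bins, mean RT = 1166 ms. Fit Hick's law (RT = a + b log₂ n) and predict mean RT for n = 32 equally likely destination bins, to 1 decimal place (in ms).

1290.8 ms

Fit slope and intercept:
  b = (1166 − 798) / (log₂ 20 − log₂ 5) = 368 / (4.3219 − 2.3219) = 184.000 ms/bit
  a = 798 − 184.000 × 2.3219 = 370.765 ms
Then RT(32) = 370.765 + 184.000 × log₂ 32 = 370.765 + 184.000 × 5 ≈ 1290.765 ms.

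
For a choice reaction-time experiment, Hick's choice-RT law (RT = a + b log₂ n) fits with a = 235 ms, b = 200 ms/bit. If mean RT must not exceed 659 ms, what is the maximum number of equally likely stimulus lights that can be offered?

Information budget: (659 − 235)/200 = 2.1200 bits, so n ≤ 2^2.1200 = 4.347 → at most 4.

4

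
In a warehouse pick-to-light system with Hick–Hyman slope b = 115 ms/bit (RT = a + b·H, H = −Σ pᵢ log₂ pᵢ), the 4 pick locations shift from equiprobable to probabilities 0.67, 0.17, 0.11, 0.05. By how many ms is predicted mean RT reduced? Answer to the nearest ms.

The RT saving is b·ΔH. Equiprobable H₀ = log₂(4) = 2.0000 bits; with the given probabilities H = 1.3881 bits.
b·(H₀ − H) = 115 × (2.0000 − 1.3881) = 70.37 ms.

70 ms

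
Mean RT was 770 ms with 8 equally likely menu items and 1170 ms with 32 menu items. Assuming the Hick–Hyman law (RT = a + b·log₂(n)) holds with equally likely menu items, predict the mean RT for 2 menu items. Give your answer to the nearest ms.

370 ms

Solve the two-equation system in a and b:
  b = (1170 − 770) / (log₂ 32 − log₂ 8) = 400 / (5 − 3) = 200 ms/bit
  a = 770 − 200 × 3 = 170 ms
Then RT(2) = 170 + 200 × log₂ 2 = 170 + 200 × 1 ≈ 370.000 ms.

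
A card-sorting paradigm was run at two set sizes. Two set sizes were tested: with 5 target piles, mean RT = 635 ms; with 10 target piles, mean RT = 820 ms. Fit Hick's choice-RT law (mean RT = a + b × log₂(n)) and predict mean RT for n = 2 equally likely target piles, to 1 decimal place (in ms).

390.4 ms

Fit slope and intercept:
  b = (820 − 635) / (log₂ 10 − log₂ 5) = 185 / (3.3219 − 2.3219) = 185.000 ms/bit
  a = 635 − 185.000 × 2.3219 = 205.443 ms
Then RT(2) = 205.443 + 185.000 × log₂ 2 = 205.443 + 185.000 × 1 ≈ 390.443 ms.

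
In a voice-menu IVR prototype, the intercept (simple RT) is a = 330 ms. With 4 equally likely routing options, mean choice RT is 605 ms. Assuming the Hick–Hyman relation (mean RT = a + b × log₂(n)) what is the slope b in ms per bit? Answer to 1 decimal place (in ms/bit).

137.5 ms/bit

b = (605 − 330) / log₂(4) = 275 / 2 = 137.500 ms/bit.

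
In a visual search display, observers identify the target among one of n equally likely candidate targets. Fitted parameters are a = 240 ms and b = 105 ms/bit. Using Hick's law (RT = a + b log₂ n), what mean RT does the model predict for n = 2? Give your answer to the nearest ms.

345 ms

log₂(2) = 1 bits, so RT = 240 + 105 × 1 ≈ 345.000 ms.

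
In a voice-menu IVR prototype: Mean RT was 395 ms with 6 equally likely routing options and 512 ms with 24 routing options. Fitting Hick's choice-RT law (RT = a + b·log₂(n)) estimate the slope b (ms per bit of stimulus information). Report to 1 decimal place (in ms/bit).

The slope on a log₂ axis is (512 − 395) / (4.5850 − 2.5850) = 58.500 ms/bit.

58.5 ms/bit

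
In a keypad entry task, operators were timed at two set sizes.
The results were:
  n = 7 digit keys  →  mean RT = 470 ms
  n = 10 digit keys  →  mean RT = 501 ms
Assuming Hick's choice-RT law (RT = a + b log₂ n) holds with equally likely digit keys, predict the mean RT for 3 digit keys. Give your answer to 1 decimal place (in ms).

396.4 ms

Solve the two-equation system in a and b:
  b = (501 − 470) / (log₂ 10 − log₂ 7) = 31 / (3.3219 − 2.8074) = 60.244 ms/bit
  a = 470 − 60.244 × 2.8074 = 300.873 ms
Then RT(3) = 300.873 + 60.244 × log₂ 3 = 300.873 + 60.244 × 1.5850 ≈ 396.358 ms.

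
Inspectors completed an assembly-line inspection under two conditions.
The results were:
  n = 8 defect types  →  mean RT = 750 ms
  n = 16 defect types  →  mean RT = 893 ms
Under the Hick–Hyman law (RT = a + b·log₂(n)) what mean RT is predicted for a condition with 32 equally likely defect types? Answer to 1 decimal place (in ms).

1036.0 ms

RT is linear in log₂ n, so two points fix the line:
  b = (893 − 750) / (log₂ 16 − log₂ 8) = 143 / (4 − 3) = 143.000 ms/bit
  a = 750 − 143.000 × 3 = 321.000 ms
Then RT(32) = 321.000 + 143.000 × log₂ 32 = 321.000 + 143.000 × 5 ≈ 1036.000 ms.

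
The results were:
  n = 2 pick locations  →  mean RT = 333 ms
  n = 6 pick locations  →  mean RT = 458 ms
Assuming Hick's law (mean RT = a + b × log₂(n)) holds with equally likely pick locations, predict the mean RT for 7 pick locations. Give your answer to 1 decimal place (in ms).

Solve the two-equation system in a and b:
  b = (458 − 333) / (log₂ 6 − log₂ 2) = 125 / (2.5850 − 1) = 78.866 ms/bit
  a = 333 − 78.866 × 1 = 254.134 ms
Then RT(7) = 254.134 + 78.866 × log₂ 7 = 254.134 + 78.866 × 2.8074 ≈ 475.539 ms.

475.5 ms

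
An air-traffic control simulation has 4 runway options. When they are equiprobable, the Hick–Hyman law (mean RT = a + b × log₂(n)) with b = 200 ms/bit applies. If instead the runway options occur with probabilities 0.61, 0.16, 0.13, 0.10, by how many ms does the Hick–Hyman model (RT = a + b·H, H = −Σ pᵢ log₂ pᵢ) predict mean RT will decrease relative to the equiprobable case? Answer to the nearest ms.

Equiprobable entropy H₀ = log₂ 4 = 2.0000 bits.
Skewed entropy H = −Σ pᵢ log₂ pᵢ = 1.5729 bits.
ΔRT = b·(H₀ − H) = 200 × 0.4271 = 85.43 ms.

85 ms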